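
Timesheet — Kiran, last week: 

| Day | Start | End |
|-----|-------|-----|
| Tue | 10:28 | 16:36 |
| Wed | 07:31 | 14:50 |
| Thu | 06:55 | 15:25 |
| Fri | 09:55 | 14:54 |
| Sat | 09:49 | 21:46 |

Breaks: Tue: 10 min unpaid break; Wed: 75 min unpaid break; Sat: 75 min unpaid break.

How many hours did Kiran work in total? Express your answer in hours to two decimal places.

36.22 hours

Tue: 10:28–16:36 = 6 h 8 min; less 10 min break → 5 h 58 min
Wed: 07:31–14:50 = 7 h 19 min; less 75 min break → 6 h 4 min
Thu: 06:55–15:25 = 8 h 30 min
Fri: 09:55–14:54 = 4 h 59 min
Sat: 09:49–21:46 = 11 h 57 min; less 75 min break → 10 h 42 min
Total: 5 h 58 min + 6 h 4 min + 8 h 30 min + 4 h 59 min + 10 h 42 min = 36 h 13 min.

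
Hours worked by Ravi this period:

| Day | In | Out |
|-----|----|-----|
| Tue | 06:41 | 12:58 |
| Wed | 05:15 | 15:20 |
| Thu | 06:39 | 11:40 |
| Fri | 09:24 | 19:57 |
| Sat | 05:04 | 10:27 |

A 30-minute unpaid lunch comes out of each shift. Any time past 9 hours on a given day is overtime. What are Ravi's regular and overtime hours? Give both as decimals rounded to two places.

Tue: 06:41–12:58 = 6 h 17 min; less 30 min break → 5 h 47 min
Wed: 05:15–15:20 = 10 h 5 min; less 30 min break → 9 h 35 min
Thu: 06:39–11:40 = 5 h 1 min; less 30 min break → 4 h 31 min
Fri: 09:24–19:57 = 10 h 33 min; less 30 min break → 10 h 3 min
Sat: 05:04–10:27 = 5 h 23 min; less 30 min break → 4 h 53 min
Tue reg 5 h 47 min / OT 0 h 0 min; Wed reg 9 h 0 min / OT 0 h 35 min; Thu reg 4 h 31 min / OT 0 h 0 min; Fri reg 9 h 0 min / OT 1 h 3 min; Sat reg 4 h 53 min / OT 0 h 0 min.
Totals: regular 33 h 11 min, overtime 1 h 38 min.

Regular 33.18 hours, overtime 1.63 hours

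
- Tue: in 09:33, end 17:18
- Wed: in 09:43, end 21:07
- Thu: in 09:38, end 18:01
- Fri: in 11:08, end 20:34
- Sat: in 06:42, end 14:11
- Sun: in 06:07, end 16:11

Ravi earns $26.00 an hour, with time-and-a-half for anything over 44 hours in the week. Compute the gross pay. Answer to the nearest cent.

$1554.15

Tue: 09:33–17:18 = 7 h 45 min
Wed: 09:43–21:07 = 11 h 24 min
Thu: 09:38–18:01 = 8 h 23 min
Fri: 11:08–20:34 = 9 h 26 min
Sat: 06:42–14:11 = 7 h 29 min
Sun: 06:07–16:11 = 10 h 4 min
Total worked: 54 h 31 min = 3271 min.
Regular 44 h 0 min = 2640 min at $26.00/h; overtime 10 h 31 min = 631 min at $39.00/h.
Pay = (2640 × $26.00 + 631 × $39.00) ÷ 60 = $1554.15.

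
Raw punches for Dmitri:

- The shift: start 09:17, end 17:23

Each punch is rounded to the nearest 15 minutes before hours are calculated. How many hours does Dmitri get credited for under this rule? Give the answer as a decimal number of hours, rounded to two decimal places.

8.25 hours

The shift: in 09:17→09:15, out 17:23→17:30; 8 h 15 min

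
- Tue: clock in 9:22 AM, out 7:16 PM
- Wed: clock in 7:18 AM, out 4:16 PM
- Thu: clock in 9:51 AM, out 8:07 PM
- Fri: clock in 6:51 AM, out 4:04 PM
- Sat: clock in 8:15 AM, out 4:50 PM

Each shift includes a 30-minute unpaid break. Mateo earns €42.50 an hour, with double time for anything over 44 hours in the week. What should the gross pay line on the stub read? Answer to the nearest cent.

€1906.83

Tue: 9:22 AM–7:16 PM = 9 h 54 min; less 30 min break → 9 h 24 min
Wed: 7:18 AM–4:16 PM = 8 h 58 min; less 30 min break → 8 h 28 min
Thu: 9:51 AM–8:07 PM = 10 h 16 min; less 30 min break → 9 h 46 min
Fri: 6:51 AM–4:04 PM = 9 h 13 min; less 30 min break → 8 h 43 min
Sat: 8:15 AM–4:50 PM = 8 h 35 min; less 30 min break → 8 h 5 min
Total worked: 44 h 26 min = 2666 min.
Regular 44 h 0 min = 2640 min at €42.50/h; overtime 0 h 26 min = 26 min at €85.00/h.
Pay = (2640 × €42.50 + 26 × €85.00) ÷ 60 = €1906.83.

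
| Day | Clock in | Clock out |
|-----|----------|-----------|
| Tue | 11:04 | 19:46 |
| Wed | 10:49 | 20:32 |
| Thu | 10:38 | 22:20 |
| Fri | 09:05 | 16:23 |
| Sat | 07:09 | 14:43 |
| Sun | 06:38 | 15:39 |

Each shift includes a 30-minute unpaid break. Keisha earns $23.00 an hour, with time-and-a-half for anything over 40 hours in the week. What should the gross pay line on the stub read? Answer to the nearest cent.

$1299.50

Tue: 11:04–19:46 = 8 h 42 min; less 30 min break → 8 h 12 min
Wed: 10:49–20:32 = 9 h 43 min; less 30 min break → 9 h 13 min
Thu: 10:38–22:20 = 11 h 42 min; less 30 min break → 11 h 12 min
Fri: 09:05–16:23 = 7 h 18 min; less 30 min break → 6 h 48 min
Sat: 07:09–14:43 = 7 h 34 min; less 30 min break → 7 h 4 min
Sun: 06:38–15:39 = 9 h 1 min; less 30 min break → 8 h 31 min
Total worked: 51 h 0 min = 3060 min.
Regular 40 h 0 min = 2400 min at $23.00/h; overtime 11 h 0 min = 660 min at $34.50/h.
Pay = (2400 × $23.00 + 660 × $34.50) ÷ 60 = $1299.50.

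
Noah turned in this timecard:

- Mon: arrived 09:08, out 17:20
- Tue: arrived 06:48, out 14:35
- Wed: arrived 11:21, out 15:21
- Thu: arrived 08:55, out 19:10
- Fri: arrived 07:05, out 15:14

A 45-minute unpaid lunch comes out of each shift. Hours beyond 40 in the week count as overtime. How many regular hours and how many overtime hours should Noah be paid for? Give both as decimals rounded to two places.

Regular 34.63 hours, overtime 0.00 hours

Mon: 09:08–17:20 = 8 h 12 min; less 45 min break → 7 h 27 min
Tue: 06:48–14:35 = 7 h 47 min; less 45 min break → 7 h 2 min
Wed: 11:21–15:21 = 4 h 0 min; less 45 min break → 3 h 15 min
Thu: 08:55–19:10 = 10 h 15 min; less 45 min break → 9 h 30 min
Fri: 07:05–15:14 = 8 h 9 min; less 45 min break → 7 h 24 min
Total worked: 34 h 38 min = 34.63 h.
Threshold 40 h → overtime 0 h 0 min, regular 34 h 38 min.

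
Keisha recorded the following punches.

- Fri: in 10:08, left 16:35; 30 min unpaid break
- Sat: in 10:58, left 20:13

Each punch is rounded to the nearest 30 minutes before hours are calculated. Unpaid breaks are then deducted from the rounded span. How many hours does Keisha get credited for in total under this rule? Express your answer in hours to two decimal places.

15.00 hours

Fri: in 10:08→10:00, out 16:35→16:30; 6 h 30 min − 30 min = 6 h 0 min
Sat: in 10:58→11:00, out 20:13→20:00; 9 h 0 min
Total credited: 15 h 0 min.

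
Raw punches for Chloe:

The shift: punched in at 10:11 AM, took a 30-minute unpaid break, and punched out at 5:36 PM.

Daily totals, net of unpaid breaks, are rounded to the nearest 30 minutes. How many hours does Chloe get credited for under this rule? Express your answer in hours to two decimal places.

7.00 hours

The shift: 10:11 AM–5:36 PM = 7 h 25 min − 30 min = 6 h 55 min → rounds to 7 h 0 min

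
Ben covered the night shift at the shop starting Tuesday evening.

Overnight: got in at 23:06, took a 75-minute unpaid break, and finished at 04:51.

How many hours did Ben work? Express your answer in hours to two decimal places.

4.50 hours

Overnight: 23:06 → midnight = 0 h 54 min; midnight → 04:51 = 4 h 51 min; span 5 h 45 min; less 75 min break → 4 h 30 min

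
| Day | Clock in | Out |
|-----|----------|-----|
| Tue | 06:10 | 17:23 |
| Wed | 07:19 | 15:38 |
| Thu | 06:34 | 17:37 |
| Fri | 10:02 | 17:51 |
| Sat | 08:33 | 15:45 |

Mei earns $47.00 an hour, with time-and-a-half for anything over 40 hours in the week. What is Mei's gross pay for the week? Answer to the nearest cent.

$2274.80

Tue: 06:10–17:23 = 11 h 13 min
Wed: 07:19–15:38 = 8 h 19 min
Thu: 06:34–17:37 = 11 h 3 min
Fri: 10:02–17:51 = 7 h 49 min
Sat: 08:33–15:45 = 7 h 12 min
Total worked: 45 h 36 min = 2736 min.
Regular 40 h 0 min = 2400 min at $47.00/h; overtime 5 h 36 min = 336 min at $70.50/h.
Pay = (2400 × $47.00 + 336 × $70.50) ÷ 60 = $2274.80.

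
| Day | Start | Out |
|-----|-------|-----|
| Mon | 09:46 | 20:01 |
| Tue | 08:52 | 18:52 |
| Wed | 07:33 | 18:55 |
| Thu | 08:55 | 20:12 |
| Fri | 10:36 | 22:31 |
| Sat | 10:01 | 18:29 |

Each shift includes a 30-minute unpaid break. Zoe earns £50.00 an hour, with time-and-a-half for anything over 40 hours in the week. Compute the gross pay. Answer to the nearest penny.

£3521.25

Mon: 09:46–20:01 = 10 h 15 min; less 30 min break → 9 h 45 min
Tue: 08:52–18:52 = 10 h 0 min; less 30 min break → 9 h 30 min
Wed: 07:33–18:55 = 11 h 22 min; less 30 min break → 10 h 52 min
Thu: 08:55–20:12 = 11 h 17 min; less 30 min break → 10 h 47 min
Fri: 10:36–22:31 = 11 h 55 min; less 30 min break → 11 h 25 min
Sat: 10:01–18:29 = 8 h 28 min; less 30 min break → 7 h 58 min
Total worked: 60 h 17 min = 3617 min.
Regular 40 h 0 min = 2400 min at £50.00/h; overtime 20 h 17 min = 1217 min at £75.00/h.
Pay = (2400 × £50.00 + 1217 × £75.00) ÷ 60 = £3521.25.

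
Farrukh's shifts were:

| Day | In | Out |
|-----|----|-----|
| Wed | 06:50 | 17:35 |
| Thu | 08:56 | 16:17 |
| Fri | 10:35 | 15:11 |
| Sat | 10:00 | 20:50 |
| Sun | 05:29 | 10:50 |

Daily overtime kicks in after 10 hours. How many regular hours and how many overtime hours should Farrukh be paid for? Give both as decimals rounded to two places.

Wed: 06:50–17:35 = 10 h 45 min
Thu: 08:56–16:17 = 7 h 21 min
Fri: 10:35–15:11 = 4 h 36 min
Sat: 10:00–20:50 = 10 h 50 min
Sun: 05:29–10:50 = 5 h 21 min
Wed reg 10 h 0 min / OT 0 h 45 min; Thu reg 7 h 21 min / OT 0 h 0 min; Fri reg 4 h 36 min / OT 0 h 0 min; Sat reg 10 h 0 min / OT 0 h 50 min; Sun reg 5 h 21 min / OT 0 h 0 min.
Totals: regular 37 h 18 min, overtime 1 h 35 min.

Regular 37.30 hours, overtime 1.58 hours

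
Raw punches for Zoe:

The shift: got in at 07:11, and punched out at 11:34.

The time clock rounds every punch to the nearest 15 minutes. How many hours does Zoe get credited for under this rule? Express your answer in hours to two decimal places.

4.25 hours

The shift: in 07:11→07:15, out 11:34→11:30; 4 h 15 min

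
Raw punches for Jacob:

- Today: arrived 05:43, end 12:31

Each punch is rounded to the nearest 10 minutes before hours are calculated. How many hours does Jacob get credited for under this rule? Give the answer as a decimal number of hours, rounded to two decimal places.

6.83 hours

Today: in 05:43→05:40, out 12:31→12:30; 6 h 50 min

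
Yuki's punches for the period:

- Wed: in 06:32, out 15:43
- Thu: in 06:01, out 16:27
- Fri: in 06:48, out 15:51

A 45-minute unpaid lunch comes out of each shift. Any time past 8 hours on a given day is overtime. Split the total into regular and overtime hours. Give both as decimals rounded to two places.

Regular 24.00 hours, overtime 2.42 hours

Wed: 06:32–15:43 = 9 h 11 min; less 45 min break → 8 h 26 min
Thu: 06:01–16:27 = 10 h 26 min; less 45 min break → 9 h 41 min
Fri: 06:48–15:51 = 9 h 3 min; less 45 min break → 8 h 18 min
Wed reg 8 h 0 min / OT 0 h 26 min; Thu reg 8 h 0 min / OT 1 h 41 min; Fri reg 8 h 0 min / OT 0 h 18 min.
Totals: regular 24 h 0 min, overtime 2 h 25 min.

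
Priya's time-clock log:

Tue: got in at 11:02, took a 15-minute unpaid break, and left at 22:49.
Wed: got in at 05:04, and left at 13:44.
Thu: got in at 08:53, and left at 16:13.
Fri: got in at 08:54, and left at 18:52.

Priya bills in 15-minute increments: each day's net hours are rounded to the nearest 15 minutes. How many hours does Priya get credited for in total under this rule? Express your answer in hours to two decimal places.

Tue: 11:02–22:49 = 11 h 47 min − 15 min = 11 h 32 min → rounds to 11 h 30 min
Wed: 05:04–13:44 = 8 h 40 min → rounds to 8 h 45 min
Thu: 08:53–16:13 = 7 h 20 min → rounds to 7 h 15 min
Fri: 08:54–18:52 = 9 h 58 min → rounds to 10 h 0 min
Total credited: 37 h 30 min.

37.50 hours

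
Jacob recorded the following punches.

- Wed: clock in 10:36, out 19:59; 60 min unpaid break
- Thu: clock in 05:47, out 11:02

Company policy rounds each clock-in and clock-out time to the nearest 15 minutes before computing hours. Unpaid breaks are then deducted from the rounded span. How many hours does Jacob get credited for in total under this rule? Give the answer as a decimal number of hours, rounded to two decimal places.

13.75 hours

Wed: in 10:36→10:30, out 19:59→20:00; 9 h 30 min − 60 min = 8 h 30 min
Thu: in 05:47→05:45, out 11:02→11:00; 5 h 15 min
Total credited: 13 h 45 min.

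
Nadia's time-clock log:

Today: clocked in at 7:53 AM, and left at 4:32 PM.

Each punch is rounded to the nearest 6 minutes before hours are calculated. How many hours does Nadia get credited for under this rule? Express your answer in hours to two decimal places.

Today: in 7:53 AM→7:54 AM, out 4:32 PM→4:30 PM; 8 h 36 min

8.60 hours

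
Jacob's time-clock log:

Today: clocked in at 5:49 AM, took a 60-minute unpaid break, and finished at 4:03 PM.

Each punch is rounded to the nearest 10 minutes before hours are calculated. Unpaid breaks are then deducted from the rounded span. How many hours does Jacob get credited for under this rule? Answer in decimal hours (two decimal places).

9.17 hours

Today: in 5:49 AM→5:50 AM, out 4:03 PM→4:00 PM; 10 h 10 min − 60 min = 9 h 10 min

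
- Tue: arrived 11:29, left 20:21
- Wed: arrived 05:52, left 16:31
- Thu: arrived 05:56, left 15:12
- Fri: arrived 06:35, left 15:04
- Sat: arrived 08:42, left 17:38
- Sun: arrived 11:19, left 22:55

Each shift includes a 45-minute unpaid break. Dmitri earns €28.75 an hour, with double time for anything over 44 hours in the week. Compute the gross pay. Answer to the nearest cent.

Tue: 11:29–20:21 = 8 h 52 min; less 45 min break → 8 h 7 min
Wed: 05:52–16:31 = 10 h 39 min; less 45 min break → 9 h 54 min
Thu: 05:56–15:12 = 9 h 16 min; less 45 min break → 8 h 31 min
Fri: 06:35–15:04 = 8 h 29 min; less 45 min break → 7 h 44 min
Sat: 08:42–17:38 = 8 h 56 min; less 45 min break → 8 h 11 min
Sun: 11:19–22:55 = 11 h 36 min; less 45 min break → 10 h 51 min
Total worked: 53 h 18 min = 3198 min.
Regular 44 h 0 min = 2640 min at €28.75/h; overtime 9 h 18 min = 558 min at €57.50/h.
Pay = (2640 × €28.75 + 558 × €57.50) ÷ 60 = €1799.75.

€1799.75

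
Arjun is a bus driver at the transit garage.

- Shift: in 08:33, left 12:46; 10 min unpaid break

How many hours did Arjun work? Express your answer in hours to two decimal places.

Shift: 08:33–12:46 = 4 h 13 min; less 10 min break → 4 h 3 min

4.05 hours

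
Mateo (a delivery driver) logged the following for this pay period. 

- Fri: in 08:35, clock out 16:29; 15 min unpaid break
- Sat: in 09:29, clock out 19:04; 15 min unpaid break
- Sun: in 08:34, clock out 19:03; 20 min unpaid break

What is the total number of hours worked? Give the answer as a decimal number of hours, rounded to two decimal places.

27.13 hours

Fri: 08:35–16:29 = 7 h 54 min; less 15 min break → 7 h 39 min
Sat: 09:29–19:04 = 9 h 35 min; less 15 min break → 9 h 20 min
Sun: 08:34–19:03 = 10 h 29 min; less 20 min break → 10 h 9 min
Total: 7 h 39 min + 9 h 20 min + 10 h 9 min = 27 h 8 min.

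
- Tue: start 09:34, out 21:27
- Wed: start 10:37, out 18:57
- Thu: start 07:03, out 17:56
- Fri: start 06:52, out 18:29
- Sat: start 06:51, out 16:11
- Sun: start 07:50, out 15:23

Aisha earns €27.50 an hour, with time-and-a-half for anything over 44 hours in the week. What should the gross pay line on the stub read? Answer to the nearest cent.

€1853.50

Tue: 09:34–21:27 = 11 h 53 min
Wed: 10:37–18:57 = 8 h 20 min
Thu: 07:03–17:56 = 10 h 53 min
Fri: 06:52–18:29 = 11 h 37 min
Sat: 06:51–16:11 = 9 h 20 min
Sun: 07:50–15:23 = 7 h 33 min
Total worked: 59 h 36 min = 3576 min.
Regular 44 h 0 min = 2640 min at €27.50/h; overtime 15 h 36 min = 936 min at €41.25/h.
Pay = (2640 × €27.50 + 936 × €41.25) ÷ 60 = €1853.50.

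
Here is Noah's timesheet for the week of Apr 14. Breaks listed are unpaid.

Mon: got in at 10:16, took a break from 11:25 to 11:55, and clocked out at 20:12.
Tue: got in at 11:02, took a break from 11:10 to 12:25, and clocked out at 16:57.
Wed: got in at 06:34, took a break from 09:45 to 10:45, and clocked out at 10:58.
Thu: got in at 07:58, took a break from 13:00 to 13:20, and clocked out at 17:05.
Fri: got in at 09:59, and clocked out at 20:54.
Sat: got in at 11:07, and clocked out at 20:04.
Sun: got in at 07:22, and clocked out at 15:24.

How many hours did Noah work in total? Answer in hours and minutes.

Mon: 10:16–20:12 = 9 h 56 min; less 30 min break → 9 h 26 min
Tue: 11:02–16:57 = 5 h 55 min; less 75 min break → 4 h 40 min
Wed: 06:34–10:58 = 4 h 24 min; less 60 min break → 3 h 24 min
Thu: 07:58–17:05 = 9 h 7 min; less 20 min break → 8 h 47 min
Fri: 09:59–20:54 = 10 h 55 min
Sat: 11:07–20:04 = 8 h 57 min
Sun: 07:22–15:24 = 8 h 2 min
Total: 9 h 26 min + 4 h 40 min + 3 h 24 min + 8 h 47 min + 10 h 55 min + 8 h 57 min + 8 h 2 min = 54 h 11 min.

54 h 11 min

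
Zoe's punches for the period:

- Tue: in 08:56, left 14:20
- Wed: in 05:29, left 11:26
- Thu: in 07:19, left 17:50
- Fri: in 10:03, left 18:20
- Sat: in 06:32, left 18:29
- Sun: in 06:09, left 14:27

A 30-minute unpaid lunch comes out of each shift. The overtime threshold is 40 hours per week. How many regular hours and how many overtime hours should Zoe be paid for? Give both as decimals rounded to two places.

Regular 40.00 hours, overtime 7.40 hours

Tue: 08:56–14:20 = 5 h 24 min; less 30 min break → 4 h 54 min
Wed: 05:29–11:26 = 5 h 57 min; less 30 min break → 5 h 27 min
Thu: 07:19–17:50 = 10 h 31 min; less 30 min break → 10 h 1 min
Fri: 10:03–18:20 = 8 h 17 min; less 30 min break → 7 h 47 min
Sat: 06:32–18:29 = 11 h 57 min; less 30 min break → 11 h 27 min
Sun: 06:09–14:27 = 8 h 18 min; less 30 min break → 7 h 48 min
Total worked: 47 h 24 min = 47.40 h.
Threshold 40 h → overtime 7 h 24 min, regular 40 h 0 min.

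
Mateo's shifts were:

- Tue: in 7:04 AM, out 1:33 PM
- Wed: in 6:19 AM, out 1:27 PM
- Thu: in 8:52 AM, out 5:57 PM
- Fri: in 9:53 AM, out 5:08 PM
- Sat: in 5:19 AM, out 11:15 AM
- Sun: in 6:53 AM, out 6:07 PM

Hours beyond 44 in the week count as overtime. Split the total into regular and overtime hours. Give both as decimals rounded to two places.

Regular 44.00 hours, overtime 3.12 hours

Tue: 7:04 AM–1:33 PM = 6 h 29 min
Wed: 6:19 AM–1:27 PM = 7 h 8 min
Thu: 8:52 AM–5:57 PM = 9 h 5 min
Fri: 9:53 AM–5:08 PM = 7 h 15 min
Sat: 5:19 AM–11:15 AM = 5 h 56 min
Sun: 6:53 AM–6:07 PM = 11 h 14 min
Total worked: 47 h 7 min = 47.12 h.
Threshold 44 h → overtime 3 h 7 min, regular 44 h 0 min.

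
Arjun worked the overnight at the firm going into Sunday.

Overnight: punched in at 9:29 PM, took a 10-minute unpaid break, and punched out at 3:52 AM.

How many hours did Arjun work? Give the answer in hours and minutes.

6 h 13 min

Overnight: 9:29 PM → midnight = 2 h 31 min; midnight → 3:52 AM = 3 h 52 min; span 6 h 23 min; less 10 min break → 6 h 13 min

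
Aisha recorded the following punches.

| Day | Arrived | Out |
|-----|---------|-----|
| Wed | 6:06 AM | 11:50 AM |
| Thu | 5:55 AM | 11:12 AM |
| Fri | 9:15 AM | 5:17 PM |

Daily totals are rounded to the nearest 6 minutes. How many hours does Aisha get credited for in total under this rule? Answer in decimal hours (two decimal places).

Wed: 6:06 AM–11:50 AM = 5 h 44 min → rounds to 5 h 42 min
Thu: 5:55 AM–11:12 AM = 5 h 17 min → rounds to 5 h 18 min
Fri: 9:15 AM–5:17 PM = 8 h 2 min → rounds to 8 h 0 min
Total credited: 19 h 0 min.

19.00 hours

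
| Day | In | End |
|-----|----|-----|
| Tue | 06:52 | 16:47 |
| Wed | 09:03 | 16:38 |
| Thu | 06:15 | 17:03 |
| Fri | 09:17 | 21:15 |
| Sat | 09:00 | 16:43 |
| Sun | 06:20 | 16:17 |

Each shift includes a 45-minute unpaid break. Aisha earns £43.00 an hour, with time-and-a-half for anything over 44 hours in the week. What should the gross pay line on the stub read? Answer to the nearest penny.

£2500.45

Tue: 06:52–16:47 = 9 h 55 min; less 45 min break → 9 h 10 min
Wed: 09:03–16:38 = 7 h 35 min; less 45 min break → 6 h 50 min
Thu: 06:15–17:03 = 10 h 48 min; less 45 min break → 10 h 3 min
Fri: 09:17–21:15 = 11 h 58 min; less 45 min break → 11 h 13 min
Sat: 09:00–16:43 = 7 h 43 min; less 45 min break → 6 h 58 min
Sun: 06:20–16:17 = 9 h 57 min; less 45 min break → 9 h 12 min
Total worked: 53 h 26 min = 3206 min.
Regular 44 h 0 min = 2640 min at £43.00/h; overtime 9 h 26 min = 566 min at £64.50/h.
Pay = (2640 × £43.00 + 566 × £64.50) ÷ 60 = £2500.45.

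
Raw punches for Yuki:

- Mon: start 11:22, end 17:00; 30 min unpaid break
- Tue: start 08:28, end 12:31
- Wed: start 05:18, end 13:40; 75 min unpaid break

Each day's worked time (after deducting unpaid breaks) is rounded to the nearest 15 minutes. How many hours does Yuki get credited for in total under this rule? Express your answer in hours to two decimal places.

Mon: 11:22–17:00 = 5 h 38 min − 30 min = 5 h 8 min → rounds to 5 h 15 min
Tue: 08:28–12:31 = 4 h 3 min → rounds to 4 h 0 min
Wed: 05:18–13:40 = 8 h 22 min − 75 min = 7 h 7 min → rounds to 7 h 0 min
Total credited: 16 h 15 min.

16.25 hours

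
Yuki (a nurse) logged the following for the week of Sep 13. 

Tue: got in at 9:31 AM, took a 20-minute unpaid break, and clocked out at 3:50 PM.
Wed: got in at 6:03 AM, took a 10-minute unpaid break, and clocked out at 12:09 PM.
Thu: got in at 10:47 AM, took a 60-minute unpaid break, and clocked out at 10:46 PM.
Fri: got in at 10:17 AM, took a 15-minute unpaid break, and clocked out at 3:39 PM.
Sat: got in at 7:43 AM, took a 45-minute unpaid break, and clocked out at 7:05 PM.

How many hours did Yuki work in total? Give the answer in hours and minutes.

Tue: 9:31 AM–3:50 PM = 6 h 19 min; less 20 min break → 5 h 59 min
Wed: 6:03 AM–12:09 PM = 6 h 6 min; less 10 min break → 5 h 56 min
Thu: 10:47 AM–10:46 PM = 11 h 59 min; less 60 min break → 10 h 59 min
Fri: 10:17 AM–3:39 PM = 5 h 22 min; less 15 min break → 5 h 7 min
Sat: 7:43 AM–7:05 PM = 11 h 22 min; less 45 min break → 10 h 37 min
Total: 5 h 59 min + 5 h 56 min + 10 h 59 min + 5 h 7 min + 10 h 37 min = 38 h 38 min.

38 h 38 min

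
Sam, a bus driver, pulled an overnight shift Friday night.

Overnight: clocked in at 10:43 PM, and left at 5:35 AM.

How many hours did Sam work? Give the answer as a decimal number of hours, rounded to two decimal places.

Overnight: 10:43 PM → midnight = 1 h 17 min; midnight → 5:35 AM = 5 h 35 min; span 6 h 52 min

6.87 hours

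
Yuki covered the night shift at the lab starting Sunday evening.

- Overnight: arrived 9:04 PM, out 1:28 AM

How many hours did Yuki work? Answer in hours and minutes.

Overnight: 9:04 PM → midnight = 2 h 56 min; midnight → 1:28 AM = 1 h 28 min; span 4 h 24 min

4 h 24 min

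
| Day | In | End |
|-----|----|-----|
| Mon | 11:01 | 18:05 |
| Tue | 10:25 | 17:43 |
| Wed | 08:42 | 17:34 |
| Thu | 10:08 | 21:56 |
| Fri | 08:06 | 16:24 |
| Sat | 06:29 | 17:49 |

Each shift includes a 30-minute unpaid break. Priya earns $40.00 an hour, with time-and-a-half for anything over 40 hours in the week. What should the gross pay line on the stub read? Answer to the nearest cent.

Mon: 11:01–18:05 = 7 h 4 min; less 30 min break → 6 h 34 min
Tue: 10:25–17:43 = 7 h 18 min; less 30 min break → 6 h 48 min
Wed: 08:42–17:34 = 8 h 52 min; less 30 min break → 8 h 22 min
Thu: 10:08–21:56 = 11 h 48 min; less 30 min break → 11 h 18 min
Fri: 08:06–16:24 = 8 h 18 min; less 30 min break → 7 h 48 min
Sat: 06:29–17:49 = 11 h 20 min; less 30 min break → 10 h 50 min
Total worked: 51 h 40 min = 3100 min.
Regular 40 h 0 min = 2400 min at $40.00/h; overtime 11 h 40 min = 700 min at $60.00/h.
Pay = (2400 × $40.00 + 700 × $60.00) ÷ 60 = $2300.00.

$2300.00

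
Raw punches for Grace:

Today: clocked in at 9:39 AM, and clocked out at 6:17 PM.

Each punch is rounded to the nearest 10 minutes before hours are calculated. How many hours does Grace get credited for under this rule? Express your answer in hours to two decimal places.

8.67 hours

Today: in 9:39 AM→9:40 AM, out 6:17 PM→6:20 PM; 8 h 40 min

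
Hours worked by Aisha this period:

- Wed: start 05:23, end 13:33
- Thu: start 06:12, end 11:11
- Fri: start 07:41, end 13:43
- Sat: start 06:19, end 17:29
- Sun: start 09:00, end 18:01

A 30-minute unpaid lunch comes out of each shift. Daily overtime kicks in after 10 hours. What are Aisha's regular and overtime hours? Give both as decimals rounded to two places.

Regular 36.20 hours, overtime 0.67 hours

Wed: 05:23–13:33 = 8 h 10 min; less 30 min break → 7 h 40 min
Thu: 06:12–11:11 = 4 h 59 min; less 30 min break → 4 h 29 min
Fri: 07:41–13:43 = 6 h 2 min; less 30 min break → 5 h 32 min
Sat: 06:19–17:29 = 11 h 10 min; less 30 min break → 10 h 40 min
Sun: 09:00–18:01 = 9 h 1 min; less 30 min break → 8 h 31 min
Wed reg 7 h 40 min / OT 0 h 0 min; Thu reg 4 h 29 min / OT 0 h 0 min; Fri reg 5 h 32 min / OT 0 h 0 min; Sat reg 10 h 0 min / OT 0 h 40 min; Sun reg 8 h 31 min / OT 0 h 0 min.
Totals: regular 36 h 12 min, overtime 0 h 40 min.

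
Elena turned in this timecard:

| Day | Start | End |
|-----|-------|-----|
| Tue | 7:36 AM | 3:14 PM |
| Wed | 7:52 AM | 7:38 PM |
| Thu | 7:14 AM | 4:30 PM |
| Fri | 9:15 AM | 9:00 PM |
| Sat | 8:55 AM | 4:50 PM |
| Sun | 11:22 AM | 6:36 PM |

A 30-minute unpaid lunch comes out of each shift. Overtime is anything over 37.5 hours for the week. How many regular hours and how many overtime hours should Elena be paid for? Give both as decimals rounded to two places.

Regular 37.50 hours, overtime 15.07 hours

Tue: 7:36 AM–3:14 PM = 7 h 38 min; less 30 min break → 7 h 8 min
Wed: 7:52 AM–7:38 PM = 11 h 46 min; less 30 min break → 11 h 16 min
Thu: 7:14 AM–4:30 PM = 9 h 16 min; less 30 min break → 8 h 46 min
Fri: 9:15 AM–9:00 PM = 11 h 45 min; less 30 min break → 11 h 15 min
Sat: 8:55 AM–4:50 PM = 7 h 55 min; less 30 min break → 7 h 25 min
Sun: 11:22 AM–6:36 PM = 7 h 14 min; less 30 min break → 6 h 44 min
Total worked: 52 h 34 min = 52.57 h.
Threshold 37.5 h → overtime 15 h 4 min, regular 37 h 30 min.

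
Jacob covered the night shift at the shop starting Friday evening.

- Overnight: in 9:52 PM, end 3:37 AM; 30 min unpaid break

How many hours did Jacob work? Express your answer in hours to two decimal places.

Overnight: 9:52 PM → midnight = 2 h 8 min; midnight → 3:37 AM = 3 h 37 min; span 5 h 45 min; less 30 min break → 5 h 15 min

5.25 hours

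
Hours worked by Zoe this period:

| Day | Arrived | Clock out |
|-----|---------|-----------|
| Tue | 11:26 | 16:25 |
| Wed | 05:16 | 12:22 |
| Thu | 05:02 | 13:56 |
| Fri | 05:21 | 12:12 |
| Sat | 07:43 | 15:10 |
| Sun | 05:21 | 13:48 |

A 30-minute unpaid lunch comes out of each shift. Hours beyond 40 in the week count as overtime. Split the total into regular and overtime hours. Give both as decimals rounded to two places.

Regular 40.00 hours, overtime 0.73 hours

Tue: 11:26–16:25 = 4 h 59 min; less 30 min break → 4 h 29 min
Wed: 05:16–12:22 = 7 h 6 min; less 30 min break → 6 h 36 min
Thu: 05:02–13:56 = 8 h 54 min; less 30 min break → 8 h 24 min
Fri: 05:21–12:12 = 6 h 51 min; less 30 min break → 6 h 21 min
Sat: 07:43–15:10 = 7 h 27 min; less 30 min break → 6 h 57 min
Sun: 05:21–13:48 = 8 h 27 min; less 30 min break → 7 h 57 min
Total worked: 40 h 44 min = 40.73 h.
Threshold 40 h → overtime 0 h 44 min, regular 40 h 0 min.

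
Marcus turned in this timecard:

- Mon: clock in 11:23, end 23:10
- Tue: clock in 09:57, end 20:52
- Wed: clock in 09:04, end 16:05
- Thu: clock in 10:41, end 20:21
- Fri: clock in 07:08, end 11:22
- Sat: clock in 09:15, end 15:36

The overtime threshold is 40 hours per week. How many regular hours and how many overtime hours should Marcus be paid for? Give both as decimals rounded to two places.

Regular 40.00 hours, overtime 9.97 hours

Mon: 11:23–23:10 = 11 h 47 min
Tue: 09:57–20:52 = 10 h 55 min
Wed: 09:04–16:05 = 7 h 1 min
Thu: 10:41–20:21 = 9 h 40 min
Fri: 07:08–11:22 = 4 h 14 min
Sat: 09:15–15:36 = 6 h 21 min
Total worked: 49 h 58 min = 49.97 h.
Threshold 40 h → overtime 9 h 58 min, regular 40 h 0 min.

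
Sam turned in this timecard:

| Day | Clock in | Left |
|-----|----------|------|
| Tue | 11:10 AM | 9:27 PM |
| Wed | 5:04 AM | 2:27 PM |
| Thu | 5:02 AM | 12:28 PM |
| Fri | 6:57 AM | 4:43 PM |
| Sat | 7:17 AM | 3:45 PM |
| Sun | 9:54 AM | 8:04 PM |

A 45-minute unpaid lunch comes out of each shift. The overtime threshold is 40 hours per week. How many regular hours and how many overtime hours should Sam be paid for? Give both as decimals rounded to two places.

Regular 40.00 hours, overtime 11.00 hours

Tue: 11:10 AM–9:27 PM = 10 h 17 min; less 45 min break → 9 h 32 min
Wed: 5:04 AM–2:27 PM = 9 h 23 min; less 45 min break → 8 h 38 min
Thu: 5:02 AM–12:28 PM = 7 h 26 min; less 45 min break → 6 h 41 min
Fri: 6:57 AM–4:43 PM = 9 h 46 min; less 45 min break → 9 h 1 min
Sat: 7:17 AM–3:45 PM = 8 h 28 min; less 45 min break → 7 h 43 min
Sun: 9:54 AM–8:04 PM = 10 h 10 min; less 45 min break → 9 h 25 min
Total worked: 51 h 0 min = 51.00 h.
Threshold 40 h → overtime 11 h 0 min, regular 40 h 0 min.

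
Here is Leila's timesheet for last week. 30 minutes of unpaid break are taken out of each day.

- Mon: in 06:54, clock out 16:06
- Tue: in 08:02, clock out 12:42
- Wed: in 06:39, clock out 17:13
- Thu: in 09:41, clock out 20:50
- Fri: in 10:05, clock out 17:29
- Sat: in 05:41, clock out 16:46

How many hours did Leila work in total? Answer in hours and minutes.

Mon: 06:54–16:06 = 9 h 12 min; less 30 min break → 8 h 42 min
Tue: 08:02–12:42 = 4 h 40 min; less 30 min break → 4 h 10 min
Wed: 06:39–17:13 = 10 h 34 min; less 30 min break → 10 h 4 min
Thu: 09:41–20:50 = 11 h 9 min; less 30 min break → 10 h 39 min
Fri: 10:05–17:29 = 7 h 24 min; less 30 min break → 6 h 54 min
Sat: 05:41–16:46 = 11 h 5 min; less 30 min break → 10 h 35 min
Total: 8 h 42 min + 4 h 10 min + 10 h 4 min + 10 h 39 min + 6 h 54 min + 10 h 35 min = 51 h 4 min.

51 h 4 min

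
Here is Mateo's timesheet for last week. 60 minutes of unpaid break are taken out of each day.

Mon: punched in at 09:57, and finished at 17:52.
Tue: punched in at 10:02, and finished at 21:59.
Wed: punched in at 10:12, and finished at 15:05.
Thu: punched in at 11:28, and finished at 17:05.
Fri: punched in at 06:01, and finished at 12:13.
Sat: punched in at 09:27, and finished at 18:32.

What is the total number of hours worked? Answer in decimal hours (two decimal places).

Mon: 09:57–17:52 = 7 h 55 min; less 60 min break → 6 h 55 min
Tue: 10:02–21:59 = 11 h 57 min; less 60 min break → 10 h 57 min
Wed: 10:12–15:05 = 4 h 53 min; less 60 min break → 3 h 53 min
Thu: 11:28–17:05 = 5 h 37 min; less 60 min break → 4 h 37 min
Fri: 06:01–12:13 = 6 h 12 min; less 60 min break → 5 h 12 min
Sat: 09:27–18:32 = 9 h 5 min; less 60 min break → 8 h 5 min
Total: 6 h 55 min + 10 h 57 min + 3 h 53 min + 4 h 37 min + 5 h 12 min + 8 h 5 min = 39 h 39 min.

39.65 hours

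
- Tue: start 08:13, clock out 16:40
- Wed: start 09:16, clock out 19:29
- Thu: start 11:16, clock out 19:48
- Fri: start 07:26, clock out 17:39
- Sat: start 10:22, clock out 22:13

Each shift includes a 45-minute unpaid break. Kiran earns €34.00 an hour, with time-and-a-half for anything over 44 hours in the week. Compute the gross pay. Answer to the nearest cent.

€1573.35

Tue: 08:13–16:40 = 8 h 27 min; less 45 min break → 7 h 42 min
Wed: 09:16–19:29 = 10 h 13 min; less 45 min break → 9 h 28 min
Thu: 11:16–19:48 = 8 h 32 min; less 45 min break → 7 h 47 min
Fri: 07:26–17:39 = 10 h 13 min; less 45 min break → 9 h 28 min
Sat: 10:22–22:13 = 11 h 51 min; less 45 min break → 11 h 6 min
Total worked: 45 h 31 min = 2731 min.
Regular 44 h 0 min = 2640 min at €34.00/h; overtime 1 h 31 min = 91 min at €51.00/h.
Pay = (2640 × €34.00 + 91 × €51.00) ÷ 60 = €1573.35.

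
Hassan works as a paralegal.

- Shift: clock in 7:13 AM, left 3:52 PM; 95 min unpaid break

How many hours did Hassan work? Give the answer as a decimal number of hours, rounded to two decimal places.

Shift: 7:13 AM–3:52 PM = 8 h 39 min; less 95 min break → 7 h 4 min

7.07 hours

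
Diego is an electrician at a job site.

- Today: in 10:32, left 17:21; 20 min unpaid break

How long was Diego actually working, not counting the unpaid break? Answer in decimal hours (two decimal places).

6.48 hours

Today: 10:32–17:21 = 6 h 49 min; less 20 min break → 6 h 29 min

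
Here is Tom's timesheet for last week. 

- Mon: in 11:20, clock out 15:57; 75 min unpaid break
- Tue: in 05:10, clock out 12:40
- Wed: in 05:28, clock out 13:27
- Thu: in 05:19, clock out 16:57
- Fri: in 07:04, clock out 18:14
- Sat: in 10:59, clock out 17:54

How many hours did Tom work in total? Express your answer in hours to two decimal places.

Mon: 11:20–15:57 = 4 h 37 min; less 75 min break → 3 h 22 min
Tue: 05:10–12:40 = 7 h 30 min
Wed: 05:28–13:27 = 7 h 59 min
Thu: 05:19–16:57 = 11 h 38 min
Fri: 07:04–18:14 = 11 h 10 min
Sat: 10:59–17:54 = 6 h 55 min
Total: 3 h 22 min + 7 h 30 min + 7 h 59 min + 11 h 38 min + 11 h 10 min + 6 h 55 min = 48 h 34 min.

48.57 hours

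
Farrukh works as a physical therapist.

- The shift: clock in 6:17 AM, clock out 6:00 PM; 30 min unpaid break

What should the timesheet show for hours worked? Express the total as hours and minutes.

The shift: 6:17 AM–6:00 PM = 11 h 43 min; less 30 min break → 11 h 13 min

11 h 13 min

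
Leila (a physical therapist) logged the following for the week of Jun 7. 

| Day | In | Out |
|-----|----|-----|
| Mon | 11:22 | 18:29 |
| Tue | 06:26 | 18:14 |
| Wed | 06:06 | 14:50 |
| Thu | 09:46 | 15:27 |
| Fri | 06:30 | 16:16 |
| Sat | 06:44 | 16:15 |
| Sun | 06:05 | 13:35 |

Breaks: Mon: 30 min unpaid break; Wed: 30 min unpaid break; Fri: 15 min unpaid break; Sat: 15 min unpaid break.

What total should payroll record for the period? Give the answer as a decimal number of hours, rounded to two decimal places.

58.62 hours

Mon: 11:22–18:29 = 7 h 7 min; less 30 min break → 6 h 37 min
Tue: 06:26–18:14 = 11 h 48 min
Wed: 06:06–14:50 = 8 h 44 min; less 30 min break → 8 h 14 min
Thu: 09:46–15:27 = 5 h 41 min
Fri: 06:30–16:16 = 9 h 46 min; less 15 min break → 9 h 31 min
Sat: 06:44–16:15 = 9 h 31 min; less 15 min break → 9 h 16 min
Sun: 06:05–13:35 = 7 h 30 min
Total: 6 h 37 min + 11 h 48 min + 8 h 14 min + 5 h 41 min + 9 h 31 min + 9 h 16 min + 7 h 30 min = 58 h 37 min.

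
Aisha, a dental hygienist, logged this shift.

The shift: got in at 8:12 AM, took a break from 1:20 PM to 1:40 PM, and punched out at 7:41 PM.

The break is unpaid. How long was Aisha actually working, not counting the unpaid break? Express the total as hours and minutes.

The shift: 8:12 AM–7:41 PM = 11 h 29 min; less 20 min break → 11 h 9 min

11 h 9 min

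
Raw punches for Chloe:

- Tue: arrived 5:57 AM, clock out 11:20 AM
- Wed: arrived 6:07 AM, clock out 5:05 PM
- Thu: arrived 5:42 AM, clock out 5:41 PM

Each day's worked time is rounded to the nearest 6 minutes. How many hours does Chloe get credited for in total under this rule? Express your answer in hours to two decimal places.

28.40 hours

Tue: 5:57 AM–11:20 AM = 5 h 23 min → rounds to 5 h 24 min
Wed: 6:07 AM–5:05 PM = 10 h 58 min → rounds to 11 h 0 min
Thu: 5:42 AM–5:41 PM = 11 h 59 min → rounds to 12 h 0 min
Total credited: 28 h 24 min.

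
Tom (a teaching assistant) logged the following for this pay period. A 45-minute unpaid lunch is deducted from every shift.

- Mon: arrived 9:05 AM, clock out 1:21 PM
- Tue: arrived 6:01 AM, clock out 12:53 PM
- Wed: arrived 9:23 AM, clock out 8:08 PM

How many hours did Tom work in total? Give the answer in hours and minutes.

19 h 38 min

Mon: 9:05 AM–1:21 PM = 4 h 16 min; less 45 min break → 3 h 31 min
Tue: 6:01 AM–12:53 PM = 6 h 52 min; less 45 min break → 6 h 7 min
Wed: 9:23 AM–8:08 PM = 10 h 45 min; less 45 min break → 10 h 0 min
Total: 3 h 31 min + 6 h 7 min + 10 h 0 min = 19 h 38 min.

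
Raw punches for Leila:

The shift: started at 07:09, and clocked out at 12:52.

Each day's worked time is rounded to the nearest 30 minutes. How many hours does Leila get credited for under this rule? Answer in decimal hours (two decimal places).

The shift: 07:09–12:52 = 5 h 43 min → rounds to 5 h 30 min

5.50 hours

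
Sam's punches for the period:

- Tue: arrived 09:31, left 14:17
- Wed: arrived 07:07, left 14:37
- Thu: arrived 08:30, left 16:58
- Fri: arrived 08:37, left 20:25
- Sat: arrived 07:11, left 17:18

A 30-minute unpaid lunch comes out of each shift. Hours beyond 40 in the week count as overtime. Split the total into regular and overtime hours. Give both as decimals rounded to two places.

Regular 40.00 hours, overtime 0.15 hours

Tue: 09:31–14:17 = 4 h 46 min; less 30 min break → 4 h 16 min
Wed: 07:07–14:37 = 7 h 30 min; less 30 min break → 7 h 0 min
Thu: 08:30–16:58 = 8 h 28 min; less 30 min break → 7 h 58 min
Fri: 08:37–20:25 = 11 h 48 min; less 30 min break → 11 h 18 min
Sat: 07:11–17:18 = 10 h 7 min; less 30 min break → 9 h 37 min
Total worked: 40 h 9 min = 40.15 h.
Threshold 40 h → overtime 0 h 9 min, regular 40 h 0 min.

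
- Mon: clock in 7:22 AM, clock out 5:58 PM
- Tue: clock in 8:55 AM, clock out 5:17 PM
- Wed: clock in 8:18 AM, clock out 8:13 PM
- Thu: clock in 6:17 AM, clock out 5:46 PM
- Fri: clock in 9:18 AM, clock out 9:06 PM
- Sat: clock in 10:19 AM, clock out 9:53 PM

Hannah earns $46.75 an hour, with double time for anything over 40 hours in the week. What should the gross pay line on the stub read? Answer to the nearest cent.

Mon: 7:22 AM–5:58 PM = 10 h 36 min
Tue: 8:55 AM–5:17 PM = 8 h 22 min
Wed: 8:18 AM–8:13 PM = 11 h 55 min
Thu: 6:17 AM–5:46 PM = 11 h 29 min
Fri: 9:18 AM–9:06 PM = 11 h 48 min
Sat: 10:19 AM–9:53 PM = 11 h 34 min
Total worked: 65 h 44 min = 3944 min.
Regular 40 h 0 min = 2400 min at $46.75/h; overtime 25 h 44 min = 1544 min at $93.50/h.
Pay = (2400 × $46.75 + 1544 × $93.50) ÷ 60 = $4276.07.

$4276.07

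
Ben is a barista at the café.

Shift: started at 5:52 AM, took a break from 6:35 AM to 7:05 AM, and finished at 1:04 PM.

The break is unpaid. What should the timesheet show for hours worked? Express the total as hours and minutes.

6 h 42 min

Shift: 5:52 AM–1:04 PM = 7 h 12 min; less 30 min break → 6 h 42 min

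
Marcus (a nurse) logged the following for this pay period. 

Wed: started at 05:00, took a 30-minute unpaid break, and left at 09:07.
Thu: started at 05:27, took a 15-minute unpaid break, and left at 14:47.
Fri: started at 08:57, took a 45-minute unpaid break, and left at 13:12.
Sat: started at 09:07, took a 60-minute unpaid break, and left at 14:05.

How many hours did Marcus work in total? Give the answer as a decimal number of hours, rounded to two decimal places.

Wed: 05:00–09:07 = 4 h 7 min; less 30 min break → 3 h 37 min
Thu: 05:27–14:47 = 9 h 20 min; less 15 min break → 9 h 5 min
Fri: 08:57–13:12 = 4 h 15 min; less 45 min break → 3 h 30 min
Sat: 09:07–14:05 = 4 h 58 min; less 60 min break → 3 h 58 min
Total: 3 h 37 min + 9 h 5 min + 3 h 30 min + 3 h 58 min = 20 h 10 min.

20.17 hours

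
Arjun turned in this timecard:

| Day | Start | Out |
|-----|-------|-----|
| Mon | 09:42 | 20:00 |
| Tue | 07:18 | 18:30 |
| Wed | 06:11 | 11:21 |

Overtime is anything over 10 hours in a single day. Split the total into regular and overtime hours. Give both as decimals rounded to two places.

Regular 25.17 hours, overtime 1.50 hours

Mon: 09:42–20:00 = 10 h 18 min
Tue: 07:18–18:30 = 11 h 12 min
Wed: 06:11–11:21 = 5 h 10 min
Mon reg 10 h 0 min / OT 0 h 18 min; Tue reg 10 h 0 min / OT 1 h 12 min; Wed reg 5 h 10 min / OT 0 h 0 min.
Totals: regular 25 h 10 min, overtime 1 h 30 min.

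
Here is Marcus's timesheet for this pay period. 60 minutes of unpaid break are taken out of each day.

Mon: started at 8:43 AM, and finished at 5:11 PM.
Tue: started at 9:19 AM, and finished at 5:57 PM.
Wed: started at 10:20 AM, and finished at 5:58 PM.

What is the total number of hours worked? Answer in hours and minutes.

21 h 44 min

Mon: 8:43 AM–5:11 PM = 8 h 28 min; less 60 min break → 7 h 28 min
Tue: 9:19 AM–5:57 PM = 8 h 38 min; less 60 min break → 7 h 38 min
Wed: 10:20 AM–5:58 PM = 7 h 38 min; less 60 min break → 6 h 38 min
Total: 7 h 28 min + 7 h 38 min + 6 h 38 min = 21 h 44 min.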